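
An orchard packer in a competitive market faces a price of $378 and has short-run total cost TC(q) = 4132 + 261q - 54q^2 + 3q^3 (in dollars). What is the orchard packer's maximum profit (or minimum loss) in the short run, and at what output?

Profit = -$76 at q = 13

AVC = 261 - 54q + 3q^2; min AVC = $18 at q = 9. Since P = $378 ≥ min AVC, the firm produces.
With MC = 261 - 108q + 9q^2, P = MC on the upward-sloping part at q* = 13.
TR = 378·13 = 4914. TC = 4132 + 858 = 4990. Profit = 4914 − 4990 = -$76.
By producing, the firm covers all variable cost plus $4056 of fixed cost; shutting down would lose the full $4132.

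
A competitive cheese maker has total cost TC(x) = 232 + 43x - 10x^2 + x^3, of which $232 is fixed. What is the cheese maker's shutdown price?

$18 per unit

Short-run supply begins at min AVC. From VC = 43x - 10x^2 + x^3, AVC = 43 - 10x + x^2.
dAVC/dx = -10 + 2x = 0 gives x = 5. min AVC = 43 - 10·5 + 5^2 = 18.
So the shutdown price is $18.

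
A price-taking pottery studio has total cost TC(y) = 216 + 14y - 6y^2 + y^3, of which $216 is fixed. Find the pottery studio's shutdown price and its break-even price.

Shutdown price = $5; break-even price = $50

Shutdown price = min AVC. AVC = 14 - 6y + y^2, with vertex at y = 3 and minimum $5.
ATC = 216/y + 14 - 6y + y^2. Setting dATC/dy = −216/y^2 − 6 + 2y = 0 gives y = 6 (since 2·6^3 − 6·6^2 = 216).
min ATC = 216/6 + 14 − 6·6 + 6^2 = $50. That is the break-even price.
For $5 ≤ P < $50 the firm produces at a loss; below $5 it shuts down.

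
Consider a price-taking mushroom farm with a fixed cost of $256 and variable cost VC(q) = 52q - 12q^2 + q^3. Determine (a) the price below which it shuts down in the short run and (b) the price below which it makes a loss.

Shutdown price = min AVC. AVC = 52 - 12q + q^2, with vertex at q = 6 and minimum $16.
ATC = 256/q + 52 - 12q + q^2. Setting dATC/dq = −256/q^2 − 12 + 2q = 0 gives q = 8 (since 2·8^3 − 12·8^2 = 256).
min ATC = 256/8 + 52 − 12·8 + 8^2 = $52. That is the break-even price.
Between these two prices the firm operates at a loss; above $52 it earns a profit.

Shutdown price = $16; break-even price = $52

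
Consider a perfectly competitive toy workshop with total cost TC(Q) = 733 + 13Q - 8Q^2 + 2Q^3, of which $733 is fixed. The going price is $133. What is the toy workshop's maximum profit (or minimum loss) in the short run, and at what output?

AVC = 13 - 8Q + 2Q^2 has its minimum $5 at Q = 2; price $133 clears that bar, so the firm operates.
With MC = 13 - 16Q + 6Q^2, P = MC on the upward-sloping part at Q* = 6.
TR = 133·6 = 798. TC = 733 + 222 = 955. Profit = 798 − 955 = -$157.
That loss of $157 beats the $733 the firm would lose by shutting down; producing recovers $576 of fixed cost.

Profit = -$157 at Q = 6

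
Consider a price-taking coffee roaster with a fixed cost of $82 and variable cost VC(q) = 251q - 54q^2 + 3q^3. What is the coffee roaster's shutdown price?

$8 per unit

The shutdown price is the minimum of AVC. VC = 251q - 54q^2 + 3q^3, so AVC = 251 - 54q + 3q^2.
At the minimum of AVC, MC = AVC. MC = 251 - 108q + 9q^2; setting MC = AVC gives 6q^2 - 54q = 0, so q = 9. min AVC = 8.
For P < $8 the firm produces nothing.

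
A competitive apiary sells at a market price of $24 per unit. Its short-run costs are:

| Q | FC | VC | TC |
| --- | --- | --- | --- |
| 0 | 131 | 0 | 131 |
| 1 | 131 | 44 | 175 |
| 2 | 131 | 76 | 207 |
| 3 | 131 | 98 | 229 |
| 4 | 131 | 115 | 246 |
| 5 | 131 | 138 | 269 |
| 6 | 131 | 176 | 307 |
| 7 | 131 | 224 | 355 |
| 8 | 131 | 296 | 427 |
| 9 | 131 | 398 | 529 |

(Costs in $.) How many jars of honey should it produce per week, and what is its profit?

Q = 0 (shut down); profit = -$131

Tabulate TR − TC: Q=0: -131; Q=1: -151; Q=2: -159; Q=3: -157; Q=4: -150; Q=5: -149; Q=6: -163; Q=7: -187; Q=8: -235; Q=9: -313.
Profit is highest at Q = 0. Equivalently, the lowest AVC in the table is 138/5 ≈ $27.60 at Q = 5, and P = $24 falls below it — price never covers variable cost, so the firm shuts down and loses only its fixed cost.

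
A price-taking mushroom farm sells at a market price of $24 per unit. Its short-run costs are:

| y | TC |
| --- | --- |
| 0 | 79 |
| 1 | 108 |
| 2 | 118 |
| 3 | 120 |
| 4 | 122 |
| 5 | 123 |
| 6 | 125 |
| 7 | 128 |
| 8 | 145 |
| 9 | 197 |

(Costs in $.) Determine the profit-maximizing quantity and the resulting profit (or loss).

Profit at each row (π = 24y − TC): y=0: -79; y=1: -84; y=2: -70; y=3: -48; y=4: -26; y=5: -3; y=6: 19; y=7: 40; y=8: 47; y=9: 19.
Profit is maximized at y = 8. AVC there is 66/8 = $8.25 ≤ P, so producing beats shutting down (which would give -$79).

y = 8; profit = $47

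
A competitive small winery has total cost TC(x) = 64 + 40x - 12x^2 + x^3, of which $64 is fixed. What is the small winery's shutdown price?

Short-run supply begins at min AVC. From VC = 40x - 12x^2 + x^3, AVC = 40 - 12x + x^2.
dAVC/dx = -12 + 2x = 0 gives x = 6. min AVC = 40 - 12·6 + 6^2 = 4.
The firm shuts down for any P below $4.

$4 per unit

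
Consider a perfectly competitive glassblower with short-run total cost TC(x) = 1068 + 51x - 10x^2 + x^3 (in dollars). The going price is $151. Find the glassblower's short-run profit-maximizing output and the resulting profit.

AVC = 51 - 10x + x^2; min AVC = $26 at x = 5. Since P = $151 ≥ min AVC, the firm produces.
With MC = 51 - 20x + 3x^2, P = MC on the upward-sloping part at x* = 10.
TR = 151·10 = 1510. TC = 1068 + 510 = 1578. Profit = 1510 − 1578 = -$68.
That loss of $68 beats the $1068 the firm would lose by shutting down; producing recovers $1000 of fixed cost.

Profit = -$68 at x = 10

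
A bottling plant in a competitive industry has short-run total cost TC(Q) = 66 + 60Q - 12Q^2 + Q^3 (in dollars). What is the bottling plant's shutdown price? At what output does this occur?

$24 per unit, at Q = 6

Short-run supply begins at min AVC. From VC = 60Q - 12Q^2 + Q^3, AVC = 60 - 12Q + Q^2.
At the minimum of AVC, MC = AVC. MC = 60 - 24Q + 3Q^2; setting MC = AVC gives 2Q^2 - 12Q = 0, so Q = 6. min AVC = 24.
The firm shuts down for any P below $24.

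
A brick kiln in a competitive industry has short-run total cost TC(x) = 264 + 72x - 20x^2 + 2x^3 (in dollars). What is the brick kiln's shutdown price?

The shutdown price is the minimum of AVC. VC = 72x - 20x^2 + 2x^3, so AVC = 72 - 20x + 2x^2.
dAVC/dx = -20 + 4x = 0 gives x = 5. min AVC = 72 - 20·5 + 2·5^2 = 22.
For P < $22 the firm produces nothing.

$22 per unit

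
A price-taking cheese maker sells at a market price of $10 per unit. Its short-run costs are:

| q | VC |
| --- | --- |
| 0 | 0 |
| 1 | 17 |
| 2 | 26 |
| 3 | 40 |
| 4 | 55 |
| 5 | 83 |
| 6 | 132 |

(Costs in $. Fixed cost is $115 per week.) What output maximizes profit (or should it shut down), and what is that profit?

q = 0 (shut down); profit = -$115

Tabulate TR − TC: q=0: -115; q=1: -122; q=2: -121; q=3: -125; q=4: -130; q=5: -148; q=6: -187.
Profit is highest at q = 0. Equivalently, the lowest AVC in the table is 26/2 ≈ $13 at q = 2, and P = $10 falls below it — price never covers variable cost, so the firm shuts down and loses only its fixed cost.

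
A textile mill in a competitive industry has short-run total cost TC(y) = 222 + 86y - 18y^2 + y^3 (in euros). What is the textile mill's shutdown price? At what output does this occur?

€5 per unit, at y = 9

The shutdown price is the minimum of AVC. VC = 86y - 18y^2 + y^3, so AVC = 86 - 18y + y^2.
dAVC/dy = -18 + 2y = 0 gives y = 9. min AVC = 86 - 18·9 + 9^2 = 5.
For P < €5 the firm produces nothing.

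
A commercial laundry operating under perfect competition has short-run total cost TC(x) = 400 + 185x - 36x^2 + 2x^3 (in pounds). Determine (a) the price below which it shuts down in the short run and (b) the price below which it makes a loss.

Shutdown price = min AVC. AVC = 185 - 36x + 2x^2, with vertex at x = 9 and minimum £23.
ATC = 400/x + 185 - 36x + 2x^2. Setting dATC/dx = −400/x^2 − 36 + 4x = 0 gives x = 10 (since 4·10^3 − 36·10^2 = 400).
min ATC = 400/10 + 185 − 36·10 + 2·10^2 = £65. That is the break-even price.
Between these two prices the firm operates at a loss; above £65 it earns a profit.

Shutdown price = £23; break-even price = £65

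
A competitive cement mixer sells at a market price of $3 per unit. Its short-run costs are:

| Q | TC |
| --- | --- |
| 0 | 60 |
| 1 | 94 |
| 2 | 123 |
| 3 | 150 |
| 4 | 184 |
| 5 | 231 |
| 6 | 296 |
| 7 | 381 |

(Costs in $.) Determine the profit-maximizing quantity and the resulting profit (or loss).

Compute π = P·Q − TC at each output: Q=0: -60; Q=1: -91; Q=2: -117; Q=3: -141; Q=4: -172; Q=5: -216; Q=6: -278; Q=7: -360.
Profit is highest at Q = 0. Equivalently, the lowest AVC in the table is 90/3 ≈ $30 at Q = 3, and P = $3 falls below it — price never covers variable cost, so the firm shuts down and loses only its fixed cost.

Q = 0 (shut down); profit = -$60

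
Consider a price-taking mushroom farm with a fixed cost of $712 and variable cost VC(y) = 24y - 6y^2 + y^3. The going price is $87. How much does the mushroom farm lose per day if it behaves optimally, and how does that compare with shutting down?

Profit = -$320 at y = 7

AVC = 24 - 6y + y^2; min AVC = $15 at y = 3. Since P = $87 ≥ min AVC, the firm produces.
MC = 24 - 12y + 3y^2. Setting P = MC and taking the root on the rising branch gives y* = 7.
TR = 87·7 = 609. TC = 712 + 217 = 929. Profit = 609 − 929 = -$320.
Shutting down would mean losing the fixed cost of $712, so operating at a loss of $320 is better by $392.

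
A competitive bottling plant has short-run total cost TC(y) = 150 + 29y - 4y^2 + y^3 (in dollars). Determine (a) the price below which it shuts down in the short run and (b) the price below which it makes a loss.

Shutdown price = $25; break-even price = $64

AVC = 29 - 4y + y^2; minimized at y = 2, giving min AVC = $25. That is the shutdown price.
ATC = 150/y + 29 - 4y + y^2. Setting dATC/dy = −150/y^2 − 4 + 2y = 0 gives y = 5 (since 2·5^3 − 4·5^2 = 150).
min ATC = 150/5 + 29 − 4·5 + 5^2 = $64. That is the break-even price.
Between these two prices the firm operates at a loss; above $64 it earns a profit.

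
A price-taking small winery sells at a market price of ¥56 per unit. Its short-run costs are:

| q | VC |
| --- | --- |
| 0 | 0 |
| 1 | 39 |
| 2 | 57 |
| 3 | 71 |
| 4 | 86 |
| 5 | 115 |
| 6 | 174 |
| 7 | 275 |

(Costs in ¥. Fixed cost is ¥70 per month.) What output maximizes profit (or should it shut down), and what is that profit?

q = 5; profit = ¥95

Tabulate TR − TC: q=0: -70; q=1: -53; q=2: -15; q=3: 27; q=4: 68; q=5: 95; q=6: 92; q=7: 47.
Profit is maximized at q = 5. AVC there is 115/5 = ¥23 ≤ P, so producing beats shutting down (which would give -¥70).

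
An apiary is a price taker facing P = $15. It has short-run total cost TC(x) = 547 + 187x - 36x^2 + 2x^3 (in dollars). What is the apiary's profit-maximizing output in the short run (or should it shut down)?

Shut down

From TC, MC = TC'(x) = 187 - 72x + 6x^2 and AVC = VC/x = 187 - 36x + 2x^2.
AVC is minimized where dAVC/dx = -36 + 4x = 0, at x = 9; min AVC = 187 - 36·9 + 2·9^2 = $25.
With P < min AVC ($15 < $25), every unit sold adds to the loss.
Best response: produce nothing and absorb the $547 fixed cost.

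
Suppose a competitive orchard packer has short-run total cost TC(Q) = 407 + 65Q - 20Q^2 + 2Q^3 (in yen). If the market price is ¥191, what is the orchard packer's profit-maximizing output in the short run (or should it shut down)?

Produce at Q = 9

Strip out fixed cost: VC = 65Q - 20Q^2 + 2Q^3. Then AVC = 65 - 20Q + 2Q^2 and MC = 65 - 40Q + 6Q^2.
AVC is minimized where dAVC/dQ = -20 + 4Q = 0, at Q = 5; min AVC = 65 - 20·5 + 2·5^2 = ¥15.
P = ¥191 exceeds min AVC = ¥15, so the firm stays open.
Solving P = MC: -126 - 40Q + 6Q^2 = 0 ⇒ Q = -7/3 or 9. On the upward-sloping branch, Q* = 9.
Check: AVC at Q = 9 is ¥47 ≤ P, so revenue covers variable cost.
Profit = P·Q − TC = 191·9 − 830 = ¥889.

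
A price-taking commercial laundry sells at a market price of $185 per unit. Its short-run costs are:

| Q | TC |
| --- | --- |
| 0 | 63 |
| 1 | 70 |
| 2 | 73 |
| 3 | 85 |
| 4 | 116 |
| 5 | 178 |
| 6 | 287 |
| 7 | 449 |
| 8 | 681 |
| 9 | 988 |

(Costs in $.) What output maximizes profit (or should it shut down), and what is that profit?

Compute π = P·Q − TC at each output: Q=0: -63; Q=1: 115; Q=2: 297; Q=3: 470; Q=4: 624; Q=5: 747; Q=6: 823; Q=7: 846; Q=8: 799; Q=9: 677.
Profit is maximized at Q = 7. AVC there is 386/7 = $55.14 ≤ P, so producing beats shutting down (which would give -$63).

Q = 7; profit = $846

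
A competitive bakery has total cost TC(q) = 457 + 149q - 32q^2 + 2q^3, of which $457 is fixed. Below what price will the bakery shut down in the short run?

$21 per unit

The firm shuts down when price falls below the minimum of average variable cost. AVC = VC/q = 149 - 32q + 2q^2.
At the minimum of AVC, MC = AVC. MC = 149 - 64q + 6q^2; setting MC = AVC gives 4q^2 - 32q = 0, so q = 8. min AVC = 21.
For P < $21 the firm produces nothing.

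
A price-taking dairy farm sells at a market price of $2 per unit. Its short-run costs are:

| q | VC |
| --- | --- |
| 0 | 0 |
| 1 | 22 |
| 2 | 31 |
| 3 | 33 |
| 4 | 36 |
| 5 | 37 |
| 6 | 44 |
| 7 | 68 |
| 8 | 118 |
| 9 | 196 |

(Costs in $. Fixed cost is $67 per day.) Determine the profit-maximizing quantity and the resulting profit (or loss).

q = 0 (shut down); profit = -$67

Profit at each row (π = 2q − TC): q=0: -67; q=1: -87; q=2: -94; q=3: -94; q=4: -95; q=5: -94; q=6: -99; q=7: -121; q=8: -169; q=9: -245.
Profit is highest at q = 0. Equivalently, the lowest AVC in the table is 44/6 ≈ $7.33 at q = 6, and P = $2 falls below it — price never covers variable cost, so the firm shuts down and loses only its fixed cost.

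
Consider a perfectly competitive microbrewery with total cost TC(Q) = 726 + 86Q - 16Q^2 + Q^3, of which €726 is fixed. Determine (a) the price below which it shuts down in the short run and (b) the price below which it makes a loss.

Shutdown price = min AVC. AVC = 86 - 16Q + Q^2, with vertex at Q = 8 and minimum €22.
ATC = 726/Q + 86 - 16Q + Q^2. Setting dATC/dQ = −726/Q^2 − 16 + 2Q = 0 gives Q = 11 (since 2·11^3 − 16·11^2 = 726).
min ATC = 726/11 + 86 − 16·11 + 11^2 = €97. That is the break-even price.
Between these two prices the firm operates at a loss; above €97 it earns a profit.

Shutdown price = €22; break-even price = €97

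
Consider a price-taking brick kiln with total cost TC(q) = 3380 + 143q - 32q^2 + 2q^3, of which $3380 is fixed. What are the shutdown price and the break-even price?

AVC = 143 - 32q + 2q^2; minimized at q = 8, giving min AVC = $15. That is the shutdown price.
ATC = 3380/q + 143 - 32q + 2q^2. Setting dATC/dq = −3380/q^2 − 32 + 4q = 0 gives q = 13 (since 4·13^3 − 32·13^2 = 3380).
min ATC = 3380/13 + 143 − 32·13 + 2·13^2 = $325. That is the break-even price.
For $15 ≤ P < $325 the firm produces at a loss; below $15 it shuts down.

Shutdown price = $15; break-even price = $325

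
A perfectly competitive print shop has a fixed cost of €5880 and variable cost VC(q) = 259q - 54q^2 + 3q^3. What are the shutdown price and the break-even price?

AVC = 259 - 54q + 3q^2; minimized at q = 9, giving min AVC = €16. That is the shutdown price.
ATC = 5880/q + 259 - 54q + 3q^2. Setting dATC/dq = −5880/q^2 − 54 + 6q = 0 gives q = 14 (since 6·14^3 − 54·14^2 = 5880).
min ATC = 5880/14 + 259 − 54·14 + 3·14^2 = €511. That is the break-even price.
For €16 ≤ P < €511 the firm produces at a loss; below €16 it shuts down.

Shutdown price = €16; break-even price = €511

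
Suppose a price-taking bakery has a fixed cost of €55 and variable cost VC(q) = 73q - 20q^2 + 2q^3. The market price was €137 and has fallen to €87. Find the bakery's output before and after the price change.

Output falls from 8 to 7

MC = 73 - 40q + 6q^2; the shutdown threshold is min AVC = €23 (at q = 5).
At P = €137 ≥ min AVC, set P = MC on the rising branch: q = 8.
At P = €87 ≥ min AVC, set P = MC: q = 7. The firm stays open but cuts output.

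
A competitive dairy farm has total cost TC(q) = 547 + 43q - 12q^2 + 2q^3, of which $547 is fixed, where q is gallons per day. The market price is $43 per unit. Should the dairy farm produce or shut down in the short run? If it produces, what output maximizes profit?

Produce at q = 4

Variable cost is VC = 43q - 12q^2 + 2q^3, so AVC = VC/q = 43 - 12q + 2q^2 and MC = dTC/dq = 43 - 24q + 6q^2.
AVC is minimized where dAVC/dq = -12 + 4q = 0, at q = 3; min AVC = 43 - 12·3 + 2·3^2 = $25.
Because $43 ≥ $25, revenue can cover variable cost; the firm operates.
Solving P = MC: -24q + 6q^2 = 0 ⇒ q = 0 or 4. On the upward-sloping branch, q* = 4.
Check: AVC at q = 4 is $27 ≤ P, so revenue covers variable cost.
Profit = P·q − TC = 43·4 − 655 = -$483, a loss, but smaller than the $547 fixed cost the firm would lose by shutting down.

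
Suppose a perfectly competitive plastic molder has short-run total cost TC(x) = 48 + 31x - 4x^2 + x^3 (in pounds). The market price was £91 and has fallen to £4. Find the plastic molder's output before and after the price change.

Output falls from 6 to 0 (the firm shuts down)

MC = 31 - 8x + 3x^2; the shutdown threshold is min AVC = £27 (at x = 2).
With P = £91 above the shutdown price, P = MC gives x = 6.
At P = £4 < min AVC = £27, price no longer covers variable cost at any output, so the firm shuts down: x = 0.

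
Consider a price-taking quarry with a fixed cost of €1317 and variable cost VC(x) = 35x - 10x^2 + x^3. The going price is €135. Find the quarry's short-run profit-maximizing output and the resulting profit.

AVC = 35 - 10x + x^2; min AVC = €10 at x = 5. Since P = €135 ≥ min AVC, the firm produces.
With MC = 35 - 20x + 3x^2, P = MC on the upward-sloping part at x* = 10.
TR = 135·10 = 1350. TC = 1317 + 350 = 1667. Profit = 1350 − 1667 = -€317.
By producing, the firm covers all variable cost plus €1000 of fixed cost; shutting down would lose the full €1317.

Profit = -€317 at x = 10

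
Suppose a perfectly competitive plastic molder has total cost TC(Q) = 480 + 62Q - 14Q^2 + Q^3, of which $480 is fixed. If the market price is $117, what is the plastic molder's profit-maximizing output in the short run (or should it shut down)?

Produce at Q = 11

Strip out fixed cost: VC = 62Q - 14Q^2 + Q^3. Then AVC = 62 - 14Q + Q^2 and MC = 62 - 28Q + 3Q^2.
AVC is minimized where dAVC/dQ = -14 + 2Q = 0, at Q = 7; min AVC = 62 - 14·7 + 7^2 = $13.
P = $117 exceeds min AVC = $13, so the firm stays open.
Solving P = MC: -55 - 28Q + 3Q^2 = 0 ⇒ Q = -5/3 or 11. On the upward-sloping branch, Q* = 11.
Check: AVC at Q = 11 is $29 ≤ P, so revenue covers variable cost.
Profit = P·Q − TC = 117·11 − 799 = $488.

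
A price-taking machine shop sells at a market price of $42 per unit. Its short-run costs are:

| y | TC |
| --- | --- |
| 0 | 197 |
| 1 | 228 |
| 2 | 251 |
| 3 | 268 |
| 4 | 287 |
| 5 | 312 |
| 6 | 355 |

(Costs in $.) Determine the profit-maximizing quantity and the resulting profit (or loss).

Profit at each row (π = 42y − TC): y=0: -197; y=1: -186; y=2: -167; y=3: -142; y=4: -119; y=5: -102; y=6: -103.
Profit is maximized at y = 5. AVC there is 115/5 = $23 ≤ P, so producing beats shutting down (which would give -$197).

y = 5; profit = -$102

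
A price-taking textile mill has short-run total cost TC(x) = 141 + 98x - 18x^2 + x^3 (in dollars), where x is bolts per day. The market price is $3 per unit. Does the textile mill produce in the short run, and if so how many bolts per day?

Shut down

Strip out fixed cost: VC = 98x - 18x^2 + x^3. Then AVC = 98 - 18x + x^2 and MC = 98 - 36x + 3x^2.
The AVC parabola has its vertex at x = 18/2 = 9, where AVC = 98 - 18·9 + 9^2 = $17.
With P < min AVC ($3 < $17), every unit sold adds to the loss.
Best response: produce nothing and absorb the $141 fixed cost.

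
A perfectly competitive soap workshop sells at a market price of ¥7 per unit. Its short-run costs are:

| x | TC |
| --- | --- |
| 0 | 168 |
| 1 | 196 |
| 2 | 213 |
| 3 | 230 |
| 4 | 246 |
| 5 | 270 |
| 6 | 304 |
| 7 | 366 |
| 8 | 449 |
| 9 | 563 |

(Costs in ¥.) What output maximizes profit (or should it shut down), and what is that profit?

Profit at each row (π = 7x − TC): x=0: -168; x=1: -189; x=2: -199; x=3: -209; x=4: -218; x=5: -235; x=6: -262; x=7: -317; x=8: -393; x=9: -500.
Profit is highest at x = 0. Equivalently, the lowest AVC in the table is 78/4 ≈ ¥19.50 at x = 4, and P = ¥7 falls below it — price never covers variable cost, so the firm shuts down and loses only its fixed cost.

x = 0 (shut down); profit = -¥168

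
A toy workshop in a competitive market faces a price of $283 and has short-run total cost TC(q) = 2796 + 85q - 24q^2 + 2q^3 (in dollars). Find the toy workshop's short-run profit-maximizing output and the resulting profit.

Profit = -$376 at q = 11

AVC = 85 - 24q + 2q^2; min AVC = $13 at q = 6. Since P = $283 ≥ min AVC, the firm produces.
With MC = 85 - 48q + 6q^2, P = MC on the upward-sloping part at q* = 11.
TR = 283·11 = 3113. TC = 2796 + 693 = 3489. Profit = 3113 − 3489 = -$376.
Shutting down would mean losing the fixed cost of $2796, so operating at a loss of $376 is better by $2420.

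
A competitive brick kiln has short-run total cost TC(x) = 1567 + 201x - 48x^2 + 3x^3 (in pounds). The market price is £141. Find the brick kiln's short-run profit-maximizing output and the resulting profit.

Profit = -£367 at x = 10

AVC = 201 - 48x + 3x^2 has its minimum £9 at x = 8; price £141 clears that bar, so the firm operates.
With MC = 201 - 96x + 9x^2, P = MC on the upward-sloping part at x* = 10.
TR = 141·10 = 1410. TC = 1567 + 210 = 1777. Profit = 1410 − 1777 = -£367.
That loss of £367 beats the £1567 the firm would lose by shutting down; producing recovers £1200 of fixed cost.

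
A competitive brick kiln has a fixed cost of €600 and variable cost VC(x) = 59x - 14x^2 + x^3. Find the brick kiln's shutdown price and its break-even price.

Shutdown price = €10; break-even price = €79

AVC = 59 - 14x + x^2; minimized at x = 7, giving min AVC = €10. That is the shutdown price.
ATC = 600/x + 59 - 14x + x^2. Setting dATC/dx = −600/x^2 − 14 + 2x = 0 gives x = 10 (since 2·10^3 − 14·10^2 = 600).
min ATC = 600/10 + 59 − 14·10 + 10^2 = €79. That is the break-even price.
Between these two prices the firm operates at a loss; above €79 it earns a profit.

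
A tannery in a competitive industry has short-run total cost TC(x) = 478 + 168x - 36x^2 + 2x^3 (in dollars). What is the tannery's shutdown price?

$6 per unit

The firm shuts down when price falls below the minimum of average variable cost. AVC = VC/x = 168 - 36x + 2x^2.
At the minimum of AVC, MC = AVC. MC = 168 - 72x + 6x^2; setting MC = AVC gives 4x^2 - 36x = 0, so x = 9. min AVC = 6.
So the shutdown price is $6.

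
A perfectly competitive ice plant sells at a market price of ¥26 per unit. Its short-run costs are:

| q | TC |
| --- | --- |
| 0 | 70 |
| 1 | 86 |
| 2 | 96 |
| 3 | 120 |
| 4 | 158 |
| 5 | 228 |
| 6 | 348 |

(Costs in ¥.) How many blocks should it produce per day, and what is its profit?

q = 3; profit = -¥42

Compute π = P·q − TC at each output: q=0: -70; q=1: -60; q=2: -44; q=3: -42; q=4: -54; q=5: -98; q=6: -192.
Profit is maximized at q = 3. AVC there is 50/3 = ¥16.67 ≤ P, so producing beats shutting down (which would give -¥70).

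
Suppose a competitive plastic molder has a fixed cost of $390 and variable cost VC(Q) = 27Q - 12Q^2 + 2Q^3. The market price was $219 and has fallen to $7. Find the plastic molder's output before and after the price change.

MC = 27 - 24Q + 6Q^2; the shutdown threshold is min AVC = $9 (at Q = 3).
At P = $219 ≥ min AVC, set P = MC on the rising branch: Q = 8.
At P = $7 < min AVC = $9, price no longer covers variable cost at any output, so the firm shuts down: Q = 0.

Output falls from 8 to 0 (the firm shuts down)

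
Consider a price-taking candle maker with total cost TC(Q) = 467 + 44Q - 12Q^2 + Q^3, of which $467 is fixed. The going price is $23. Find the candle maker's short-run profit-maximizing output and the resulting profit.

AVC = 44 - 12Q + Q^2; min AVC = $8 at Q = 6. Since P = $23 ≥ min AVC, the firm produces.
MC = 44 - 24Q + 3Q^2. Setting P = MC and taking the root on the rising branch gives Q* = 7.
TR = 23·7 = 161. TC = 467 + 63 = 530. Profit = 161 − 530 = -$369.
Shutting down would mean losing the fixed cost of $467, so operating at a loss of $369 is better by $98.

Profit = -$369 at Q = 7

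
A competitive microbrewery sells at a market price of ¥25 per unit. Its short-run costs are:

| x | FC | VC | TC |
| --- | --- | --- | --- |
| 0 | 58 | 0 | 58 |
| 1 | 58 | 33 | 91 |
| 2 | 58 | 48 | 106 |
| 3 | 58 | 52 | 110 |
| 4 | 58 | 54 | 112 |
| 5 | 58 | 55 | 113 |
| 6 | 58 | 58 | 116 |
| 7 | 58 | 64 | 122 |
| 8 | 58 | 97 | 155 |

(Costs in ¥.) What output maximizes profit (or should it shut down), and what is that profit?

Compute π = P·x − TC at each output: x=0: -58; x=1: -66; x=2: -56; x=3: -35; x=4: -12; x=5: 12; x=6: 34; x=7: 53; x=8: 45.
Profit is maximized at x = 7. AVC there is 64/7 = ¥9.14 ≤ P, so producing beats shutting down (which would give -¥58).

x = 7; profit = ¥53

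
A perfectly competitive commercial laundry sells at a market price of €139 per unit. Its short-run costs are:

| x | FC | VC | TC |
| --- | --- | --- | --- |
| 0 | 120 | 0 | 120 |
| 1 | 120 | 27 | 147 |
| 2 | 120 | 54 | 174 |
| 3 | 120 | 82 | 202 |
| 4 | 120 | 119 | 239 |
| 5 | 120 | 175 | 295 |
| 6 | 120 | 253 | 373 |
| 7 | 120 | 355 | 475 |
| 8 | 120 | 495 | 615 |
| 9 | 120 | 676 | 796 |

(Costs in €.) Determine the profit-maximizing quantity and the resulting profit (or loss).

Tabulate TR − TC: x=0: -120; x=1: -8; x=2: 104; x=3: 215; x=4: 317; x=5: 400; x=6: 461; x=7: 498; x=8: 497; x=9: 455.
Profit is maximized at x = 7. AVC there is 355/7 = €50.71 ≤ P, so producing beats shutting down (which would give -€120).

x = 7; profit = €498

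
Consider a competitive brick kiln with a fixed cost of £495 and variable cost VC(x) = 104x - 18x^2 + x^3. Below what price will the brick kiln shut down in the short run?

£23 per unit

The shutdown price is the minimum of AVC. VC = 104x - 18x^2 + x^3, so AVC = 104 - 18x + x^2.
dAVC/dx = -18 + 2x = 0 gives x = 9. min AVC = 104 - 18·9 + 9^2 = 23.
The firm shuts down for any P below £23.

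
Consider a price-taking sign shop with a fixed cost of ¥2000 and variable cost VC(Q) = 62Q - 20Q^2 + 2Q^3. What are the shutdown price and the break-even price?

Shutdown price = min AVC. AVC = 62 - 20Q + 2Q^2, with vertex at Q = 5 and minimum ¥12.
ATC = 2000/Q + 62 - 20Q + 2Q^2. Setting dATC/dQ = −2000/Q^2 − 20 + 4Q = 0 gives Q = 10 (since 4·10^3 − 20·10^2 = 2000).
min ATC = 2000/10 + 62 − 20·10 + 2·10^2 = ¥262. That is the break-even price.
Between these two prices the firm operates at a loss; above ¥262 it earns a profit.

Shutdown price = ¥12; break-even price = ¥262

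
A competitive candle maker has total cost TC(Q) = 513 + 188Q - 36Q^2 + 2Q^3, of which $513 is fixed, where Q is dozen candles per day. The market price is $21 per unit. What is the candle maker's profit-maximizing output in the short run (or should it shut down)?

Strip out fixed cost: VC = 188Q - 36Q^2 + 2Q^3. Then AVC = 188 - 36Q + 2Q^2 and MC = 188 - 72Q + 6Q^2.
The AVC parabola has its vertex at Q = 36/4 = 9, where AVC = 188 - 36·9 + 2·9^2 = $26.
With P < min AVC ($21 < $26), every unit sold adds to the loss.
The firm minimizes its loss by shutting down and losing only its fixed cost of $513.

Shut down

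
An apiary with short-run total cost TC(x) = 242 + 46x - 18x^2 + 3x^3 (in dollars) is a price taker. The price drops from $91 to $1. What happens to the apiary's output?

Output falls from 5 to 0 (the firm shuts down)

MC = 46 - 36x + 9x^2; the shutdown threshold is min AVC = $19 (at x = 3).
At P = $91 ≥ min AVC, set P = MC on the rising branch: x = 5.
At P = $1 < min AVC = $19, price no longer covers variable cost at any output, so the firm shuts down: x = 0.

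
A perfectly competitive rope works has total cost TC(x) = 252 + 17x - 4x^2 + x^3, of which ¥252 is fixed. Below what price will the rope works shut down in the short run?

¥13 per unit

The firm shuts down when price falls below the minimum of average variable cost. AVC = VC/x = 17 - 4x + x^2.
At the minimum of AVC, MC = AVC. MC = 17 - 8x + 3x^2; setting MC = AVC gives 2x^2 - 4x = 0, so x = 2. min AVC = 13.
So the shutdown price is ¥13.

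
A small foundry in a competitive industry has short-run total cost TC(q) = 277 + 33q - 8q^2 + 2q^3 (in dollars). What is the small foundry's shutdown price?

Short-run supply begins at min AVC. From VC = 33q - 8q^2 + 2q^3, AVC = 33 - 8q + 2q^2.
At the minimum of AVC, MC = AVC. MC = 33 - 16q + 6q^2; setting MC = AVC gives 4q^2 - 8q = 0, so q = 2. min AVC = 25.
For P < $25 the firm produces nothing.

$25 per unit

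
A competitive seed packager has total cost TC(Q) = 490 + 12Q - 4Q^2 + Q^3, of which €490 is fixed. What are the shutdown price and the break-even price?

AVC = 12 - 4Q + Q^2; minimized at Q = 2, giving min AVC = €8. That is the shutdown price.
ATC = 490/Q + 12 - 4Q + Q^2. Setting dATC/dQ = −490/Q^2 − 4 + 2Q = 0 gives Q = 7 (since 2·7^3 − 4·7^2 = 490).
min ATC = 490/7 + 12 − 4·7 + 7^2 = €103. That is the break-even price.
Between these two prices the firm operates at a loss; above €103 it earns a profit.

Shutdown price = €8; break-even price = €103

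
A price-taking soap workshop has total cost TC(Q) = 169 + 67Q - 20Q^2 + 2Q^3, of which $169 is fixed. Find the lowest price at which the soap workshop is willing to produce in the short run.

$17 per unit

The shutdown price is the minimum of AVC. VC = 67Q - 20Q^2 + 2Q^3, so AVC = 67 - 20Q + 2Q^2.
dAVC/dQ = -20 + 4Q = 0 gives Q = 5. min AVC = 67 - 20·5 + 2·5^2 = 17.
The firm shuts down for any P below $17.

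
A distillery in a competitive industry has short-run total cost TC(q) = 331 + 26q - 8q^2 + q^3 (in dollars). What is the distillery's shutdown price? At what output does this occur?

$10 per unit, at q = 4

The shutdown price is the minimum of AVC. VC = 26q - 8q^2 + q^3, so AVC = 26 - 8q + q^2.
dAVC/dq = -8 + 2q = 0 gives q = 4. min AVC = 26 - 8·4 + 4^2 = 10.
The firm shuts down for any P below $10.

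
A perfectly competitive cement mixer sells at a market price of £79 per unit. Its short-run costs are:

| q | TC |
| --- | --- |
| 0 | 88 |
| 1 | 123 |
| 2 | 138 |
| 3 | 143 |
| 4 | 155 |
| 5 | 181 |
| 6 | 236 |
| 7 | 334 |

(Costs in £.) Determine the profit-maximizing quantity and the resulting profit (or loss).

Profit at each row (π = 79q − TC): q=0: -88; q=1: -44; q=2: 20; q=3: 94; q=4: 161; q=5: 214; q=6: 238; q=7: 219.
Profit is maximized at q = 6. AVC there is 148/6 = £24.67 ≤ P, so producing beats shutting down (which would give -£88).

q = 6; profit = £238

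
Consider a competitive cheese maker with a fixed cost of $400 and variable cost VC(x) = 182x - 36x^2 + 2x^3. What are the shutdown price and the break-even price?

Shutdown price = $20; break-even price = $62

AVC = 182 - 36x + 2x^2; minimized at x = 9, giving min AVC = $20. That is the shutdown price.
ATC = 400/x + 182 - 36x + 2x^2. Setting dATC/dx = −400/x^2 − 36 + 4x = 0 gives x = 10 (since 4·10^3 − 36·10^2 = 400).
min ATC = 400/10 + 182 − 36·10 + 2·10^2 = $62. That is the break-even price.
Between these two prices the firm operates at a loss; above $62 it earns a profit.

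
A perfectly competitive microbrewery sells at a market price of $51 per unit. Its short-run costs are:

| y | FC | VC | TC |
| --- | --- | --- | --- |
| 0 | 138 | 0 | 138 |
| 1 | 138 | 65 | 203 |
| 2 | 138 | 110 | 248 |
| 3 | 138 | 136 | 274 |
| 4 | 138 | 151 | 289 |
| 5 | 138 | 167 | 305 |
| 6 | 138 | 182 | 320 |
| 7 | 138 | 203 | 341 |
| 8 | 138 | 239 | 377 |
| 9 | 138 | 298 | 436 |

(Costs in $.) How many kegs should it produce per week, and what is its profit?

Profit at each row (π = 51y − TC): y=0: -138; y=1: -152; y=2: -146; y=3: -121; y=4: -85; y=5: -50; y=6: -14; y=7: 16; y=8: 31; y=9: 23.
Profit is maximized at y = 8. AVC there is 239/8 = $29.88 ≤ P, so producing beats shutting down (which would give -$138).

y = 8; profit = $31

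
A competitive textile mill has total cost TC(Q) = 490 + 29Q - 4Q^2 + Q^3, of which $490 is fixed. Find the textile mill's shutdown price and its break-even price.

Shutdown price = min AVC. AVC = 29 - 4Q + Q^2, with vertex at Q = 2 and minimum $25.
ATC = 490/Q + 29 - 4Q + Q^2. Setting dATC/dQ = −490/Q^2 − 4 + 2Q = 0 gives Q = 7 (since 2·7^3 − 4·7^2 = 490).
min ATC = 490/7 + 29 − 4·7 + 7^2 = $120. That is the break-even price.
For $25 ≤ P < $120 the firm produces at a loss; below $25 it shuts down.

Shutdown price = $25; break-even price = $120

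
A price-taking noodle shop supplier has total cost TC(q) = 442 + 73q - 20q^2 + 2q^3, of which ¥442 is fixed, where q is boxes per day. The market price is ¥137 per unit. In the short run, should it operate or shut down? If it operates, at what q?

Produce at q = 8

From TC, MC = TC'(q) = 73 - 40q + 6q^2 and AVC = VC/q = 73 - 20q + 2q^2.
The AVC parabola has its vertex at q = 20/4 = 5, where AVC = 73 - 20·5 + 2·5^2 = ¥23.
P = ¥137 exceeds min AVC = ¥23, so the firm stays open.
P = MC gives -64 - 40q + 6q^2 = 0, with roots -4/3 and 8. Take the larger (rising MC): q* = 8.
Check: AVC at q = 8 is ¥41 ≤ P, so revenue covers variable cost.
Profit = P·q − TC = 137·8 − 770 = ¥326.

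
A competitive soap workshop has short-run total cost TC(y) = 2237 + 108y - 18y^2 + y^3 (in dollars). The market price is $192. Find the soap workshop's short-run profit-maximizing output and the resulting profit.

AVC = 108 - 18y + y^2 has its minimum $27 at y = 9; price $192 clears that bar, so the firm operates.
MC = 108 - 36y + 3y^2. Setting P = MC and taking the root on the rising branch gives y* = 14.
TR = 192·14 = 2688. TC = 2237 + 728 = 2965. Profit = 2688 − 2965 = -$277.
That loss of $277 beats the $2237 the firm would lose by shutting down; producing recovers $1960 of fixed cost.

Profit = -$277 at y = 14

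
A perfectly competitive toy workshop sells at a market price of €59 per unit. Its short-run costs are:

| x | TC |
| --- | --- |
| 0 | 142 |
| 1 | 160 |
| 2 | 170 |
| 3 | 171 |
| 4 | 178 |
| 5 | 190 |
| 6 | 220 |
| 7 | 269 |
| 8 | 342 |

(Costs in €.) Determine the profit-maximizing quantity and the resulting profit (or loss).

x = 7; profit = €144

Tabulate TR − TC: x=0: -142; x=1: -101; x=2: -52; x=3: 6; x=4: 58; x=5: 105; x=6: 134; x=7: 144; x=8: 130.
Profit is maximized at x = 7. AVC there is 127/7 = €18.14 ≤ P, so producing beats shutting down (which would give -€142).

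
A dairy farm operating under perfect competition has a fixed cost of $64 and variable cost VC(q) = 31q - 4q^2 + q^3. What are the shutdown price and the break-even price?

Shutdown price = min AVC. AVC = 31 - 4q + q^2, with vertex at q = 2 and minimum $27.
ATC = 64/q + 31 - 4q + q^2. Setting dATC/dq = −64/q^2 − 4 + 2q = 0 gives q = 4 (since 2·4^3 − 4·4^2 = 64).
min ATC = 64/4 + 31 − 4·4 + 4^2 = $47. That is the break-even price.
For $27 ≤ P < $47 the firm produces at a loss; below $27 it shuts down.

Shutdown price = $27; break-even price = $47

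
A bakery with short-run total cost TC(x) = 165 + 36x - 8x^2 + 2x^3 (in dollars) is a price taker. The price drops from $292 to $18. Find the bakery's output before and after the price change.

Output falls from 8 to 0 (the firm shuts down)

MC = 36 - 16x + 6x^2; the shutdown threshold is min AVC = $28 (at x = 2).
At P = $292 ≥ min AVC, set P = MC on the rising branch: x = 8.
At P = $18 < min AVC = $28, price no longer covers variable cost at any output, so the firm shuts down: x = 0.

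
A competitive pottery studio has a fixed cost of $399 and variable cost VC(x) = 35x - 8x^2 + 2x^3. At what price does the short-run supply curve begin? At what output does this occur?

Short-run supply begins at min AVC. From VC = 35x - 8x^2 + 2x^3, AVC = 35 - 8x + 2x^2.
At the minimum of AVC, MC = AVC. MC = 35 - 16x + 6x^2; setting MC = AVC gives 4x^2 - 8x = 0, so x = 2. min AVC = 27.
So the shutdown price is $27.

$27 per unit, at x = 2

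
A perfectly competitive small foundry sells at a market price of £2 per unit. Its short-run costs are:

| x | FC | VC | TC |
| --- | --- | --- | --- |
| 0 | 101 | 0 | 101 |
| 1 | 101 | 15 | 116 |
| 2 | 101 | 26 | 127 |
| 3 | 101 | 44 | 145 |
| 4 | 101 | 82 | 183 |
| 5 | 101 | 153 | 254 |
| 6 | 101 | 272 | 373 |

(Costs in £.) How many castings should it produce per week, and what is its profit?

x = 0 (shut down); profit = -£101

Profit at each row (π = 2x − TC): x=0: -101; x=1: -114; x=2: -123; x=3: -139; x=4: -175; x=5: -244; x=6: -361.
Profit is highest at x = 0. Equivalently, the lowest AVC in the table is 26/2 ≈ £13 at x = 2, and P = £2 falls below it — price never covers variable cost, so the firm shuts down and loses only its fixed cost.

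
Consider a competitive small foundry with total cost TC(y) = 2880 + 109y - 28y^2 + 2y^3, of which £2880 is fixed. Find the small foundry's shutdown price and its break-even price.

Shutdown price = min AVC. AVC = 109 - 28y + 2y^2, with vertex at y = 7 and minimum £11.
ATC = 2880/y + 109 - 28y + 2y^2. Setting dATC/dy = −2880/y^2 − 28 + 4y = 0 gives y = 12 (since 4·12^3 − 28·12^2 = 2880).
min ATC = 2880/12 + 109 − 28·12 + 2·12^2 = £301. That is the break-even price.
For £11 ≤ P < £301 the firm produces at a loss; below £11 it shuts down.

Shutdown price = £11; break-even price = £301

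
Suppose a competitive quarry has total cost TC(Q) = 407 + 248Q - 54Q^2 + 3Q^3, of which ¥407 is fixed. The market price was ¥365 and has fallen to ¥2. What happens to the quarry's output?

Output falls from 13 to 0 (the firm shuts down)

AVC = 248 - 54Q + 3Q^2, minimized at Q = 9 where min AVC = ¥5. MC = 248 - 108Q + 9Q^2.
With P = ¥365 above the shutdown price, P = MC gives Q = 13.
At P = ¥2 < min AVC = ¥5, price no longer covers variable cost at any output, so the firm shuts down: Q = 0.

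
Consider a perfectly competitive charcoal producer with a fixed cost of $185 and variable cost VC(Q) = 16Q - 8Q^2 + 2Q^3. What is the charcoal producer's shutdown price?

$8 per unit

The shutdown price is the minimum of AVC. VC = 16Q - 8Q^2 + 2Q^3, so AVC = 16 - 8Q + 2Q^2.
dAVC/dQ = -8 + 4Q = 0 gives Q = 2. min AVC = 16 - 8·2 + 2·2^2 = 8.
So the shutdown price is $8.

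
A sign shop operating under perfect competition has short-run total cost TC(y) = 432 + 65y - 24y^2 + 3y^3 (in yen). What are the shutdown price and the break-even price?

Shutdown price = ¥17; break-even price = ¥101

Shutdown price = min AVC. AVC = 65 - 24y + 3y^2, with vertex at y = 4 and minimum ¥17.
ATC = 432/y + 65 - 24y + 3y^2. Setting dATC/dy = −432/y^2 − 24 + 6y = 0 gives y = 6 (since 6·6^3 − 24·6^2 = 432).
min ATC = 432/6 + 65 − 24·6 + 3·6^2 = ¥101. That is the break-even price.
Between these two prices the firm operates at a loss; above ¥101 it earns a profit.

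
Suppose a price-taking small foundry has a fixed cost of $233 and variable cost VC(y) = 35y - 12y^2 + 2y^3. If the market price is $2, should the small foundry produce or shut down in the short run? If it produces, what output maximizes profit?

From TC, MC = TC'(y) = 35 - 24y + 6y^2 and AVC = VC/y = 35 - 12y + 2y^2.
The AVC parabola has its vertex at y = 12/4 = 3, where AVC = 35 - 12·3 + 2·3^2 = $17.
With P < min AVC ($2 < $17), every unit sold adds to the loss.
The firm minimizes its loss by shutting down and losing only its fixed cost of $233.

Shut down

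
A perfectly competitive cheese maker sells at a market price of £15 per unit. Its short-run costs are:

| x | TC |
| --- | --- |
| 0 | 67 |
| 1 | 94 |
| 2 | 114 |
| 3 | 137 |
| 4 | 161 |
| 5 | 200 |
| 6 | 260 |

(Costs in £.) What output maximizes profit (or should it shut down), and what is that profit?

Tabulate TR − TC: x=0: -67; x=1: -79; x=2: -84; x=3: -92; x=4: -101; x=5: -125; x=6: -170.
Profit is highest at x = 0. Equivalently, the lowest AVC in the table is 70/3 ≈ £23.33 at x = 3, and P = £15 falls below it — price never covers variable cost, so the firm shuts down and loses only its fixed cost.

x = 0 (shut down); profit = -£67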